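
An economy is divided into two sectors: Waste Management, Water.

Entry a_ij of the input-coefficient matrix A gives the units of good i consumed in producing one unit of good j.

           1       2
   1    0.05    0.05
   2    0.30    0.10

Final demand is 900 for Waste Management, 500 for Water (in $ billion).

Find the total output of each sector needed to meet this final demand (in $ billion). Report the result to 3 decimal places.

I − A =
  [   0.95    -0.05]
  [  -0.30     0.90]
det(I−A) = (0.95)(0.90) − (-0.05)(-0.30) = 0.8400
adj(I−A) = [[0.90, 0.05], [0.30, 0.95]]
(I − A)⁻¹ = adj(I−A) / det(I−A) ≈
  [   1.0714     0.0595]
  [   0.3571     1.1310]
x = (I − A)⁻¹ d = adj(I−A)·d / det(I−A), with det(I−A) = 0.8400:
  x_1 = (0.90·900 + 0.05·500) / 0.8400 = 835.00 / 0.8400 ≈ 994.048
  x_2 = (0.30·900 + 0.95·500) / 0.8400 = 745.00 / 0.8400 ≈ 886.905

x_1 = 994.048, x_2 = 886.905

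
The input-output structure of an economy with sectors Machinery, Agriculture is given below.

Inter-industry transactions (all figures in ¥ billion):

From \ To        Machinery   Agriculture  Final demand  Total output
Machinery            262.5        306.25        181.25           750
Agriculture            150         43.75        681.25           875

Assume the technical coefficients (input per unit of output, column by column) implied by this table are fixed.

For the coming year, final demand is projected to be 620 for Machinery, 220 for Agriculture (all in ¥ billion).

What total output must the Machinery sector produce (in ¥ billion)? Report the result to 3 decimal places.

x_1 = 1216.438

Technical coefficients a_ij = z_ij / X_j:
  a_11 = 262.5/750 = 0.35, a_21 = 150/750 = 0.20
  a_12 = 306.25/875 = 0.35, a_22 = 43.75/875 = 0.05
I − A =
  [   0.65    -0.35]
  [  -0.20     0.95]
det(I−A) = (0.65)(0.95) − (-0.35)(-0.20) = 0.5475
adj(I−A) = [[0.95, 0.35], [0.20, 0.65]]
(I − A)⁻¹ = adj(I−A) / det(I−A) ≈
  [   1.7352     0.6393]
  [   0.3653     1.1872]
x = (I − A)⁻¹ d = adj(I−A)·d / det(I−A), with det(I−A) = 0.5475:
  x_1 = (0.95·620 + 0.35·220) / 0.5475 = 666.00 / 0.5475 ≈ 1216.438
  x_2 = (0.20·620 + 0.65·220) / 0.5475 = 267.00 / 0.5475 ≈ 487.671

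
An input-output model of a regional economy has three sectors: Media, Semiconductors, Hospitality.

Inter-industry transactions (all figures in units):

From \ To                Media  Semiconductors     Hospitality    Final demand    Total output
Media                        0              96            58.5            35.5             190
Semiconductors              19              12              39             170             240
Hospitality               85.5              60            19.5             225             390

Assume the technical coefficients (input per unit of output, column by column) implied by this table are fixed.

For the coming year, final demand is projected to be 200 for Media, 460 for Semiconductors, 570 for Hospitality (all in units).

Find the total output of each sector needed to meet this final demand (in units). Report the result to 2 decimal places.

Technical coefficients a_ij = z_ij / X_j:
  a_MM = 0/190 = 0.00, a_SM = 19/190 = 0.10, a_HM = 85.5/190 = 0.45
  a_MS = 96/240 = 0.40, a_SS = 12/240 = 0.05, a_HS = 60/240 = 0.25
  a_MH = 58.5/390 = 0.15, a_SH = 39/390 = 0.10, a_HH = 19.5/390 = 0.05
I − A =
  [   1.00    -0.40    -0.15]
  [  -0.10     0.95    -0.10]
  [  -0.45    -0.25     0.95]
Cofactors of I−A, C_ij = (−1)^(i+j)·(minor ij) (rows/columns in the sector order above):
  C_11 = (0.95)(0.95) − (-0.10)(-0.25) = 0.8775
  C_12 = −[(-0.10)(0.95) − (-0.10)(-0.45)] = 0.1400
  C_13 = (-0.10)(-0.25) − (0.95)(-0.45) = 0.4525
  C_21 = −[(-0.40)(0.95) − (-0.15)(-0.25)] = 0.4175
  C_22 = (1.00)(0.95) − (-0.15)(-0.45) = 0.8825
  C_23 = −[(1.00)(-0.25) − (-0.40)(-0.45)] = 0.4300
  C_31 = (-0.40)(-0.10) − (-0.15)(0.95) = 0.1825
  C_32 = −[(1.00)(-0.10) − (-0.15)(-0.10)] = 0.1150
  C_33 = (1.00)(0.95) − (-0.40)(-0.10) = 0.9100
det(I−A) = Σ_j (I−A)_1j·C_1j = (1.00)(0.8775) + (-0.40)(0.1400) + (-0.15)(0.4525) = 0.753625
adj(I−A) = Cᵀ =
  [ 0.8775   0.4175   0.1825]
  [ 0.1400   0.8825   0.1150]
  [ 0.4525   0.4300   0.9100]
(I − A)⁻¹ = adj(I−A) / det(I−A) ≈
  [   1.1644     0.5540     0.2422]
  [   0.1858     1.1710     0.1526]
  [   0.6004     0.5706     1.2075]
x = (I − A)⁻¹ d = adj(I−A)·d / det(I−A), with det(I−A) = 0.753625:
  x_M = (0.8775·200 + 0.4175·460 + 0.1825·570) / 0.753625 = 471.575 / 0.753625 ≈ 625.74
  x_S = (0.1400·200 + 0.8825·460 + 0.1150·570) / 0.753625 = 499.50 / 0.753625 ≈ 662.80
  x_H = (0.4525·200 + 0.4300·460 + 0.9100·570) / 0.753625 = 807.00 / 0.753625 ≈ 1070.82

x_M = 625.74, x_S = 662.80, x_H = 1070.82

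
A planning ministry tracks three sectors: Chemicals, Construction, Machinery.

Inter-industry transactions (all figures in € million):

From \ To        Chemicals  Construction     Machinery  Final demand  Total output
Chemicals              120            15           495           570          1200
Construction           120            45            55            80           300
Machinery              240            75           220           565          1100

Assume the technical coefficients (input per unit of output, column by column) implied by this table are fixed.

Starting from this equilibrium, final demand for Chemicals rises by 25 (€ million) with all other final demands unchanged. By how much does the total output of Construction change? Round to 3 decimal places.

Technical coefficients a_ij = z_ij / X_j:
  a_11 = 120/1200 = 0.10, a_21 = 120/1200 = 0.10, a_31 = 240/1200 = 0.20
  a_12 = 15/300 = 0.05, a_22 = 45/300 = 0.15, a_32 = 75/300 = 0.25
  a_13 = 495/1100 = 0.45, a_23 = 55/1100 = 0.05, a_33 = 220/1100 = 0.20
I − A =
  [   0.90    -0.05    -0.45]
  [  -0.10     0.85    -0.05]
  [  -0.20    -0.25     0.80]
Cofactors of I−A, C_ij = (−1)^(i+j)·(minor ij) (rows/columns in the sector order above):
  C_11 = (0.85)(0.80) − (-0.05)(-0.25) = 0.6675
  C_12 = −[(-0.10)(0.80) − (-0.05)(-0.20)] = 0.0900
  C_13 = (-0.10)(-0.25) − (0.85)(-0.20) = 0.1950
  C_21 = −[(-0.05)(0.80) − (-0.45)(-0.25)] = 0.1525
  C_22 = (0.90)(0.80) − (-0.45)(-0.20) = 0.6300
  C_23 = −[(0.90)(-0.25) − (-0.05)(-0.20)] = 0.2350
  C_31 = (-0.05)(-0.05) − (-0.45)(0.85) = 0.3850
  C_32 = −[(0.90)(-0.05) − (-0.45)(-0.10)] = 0.0900
  C_33 = (0.90)(0.85) − (-0.05)(-0.10) = 0.7600
det(I−A) = Σ_j (I−A)_1j·C_1j = (0.90)(0.6675) + (-0.05)(0.0900) + (-0.45)(0.1950) = 0.5085
adj(I−A) = Cᵀ =
  [ 0.6675   0.1525   0.3850]
  [ 0.0900   0.6300   0.0900]
  [ 0.1950   0.2350   0.7600]
(I − A)⁻¹ = adj(I−A) / det(I−A) ≈
  [   1.3127     0.2999     0.7571]
  [   0.1770     1.2389     0.1770]
  [   0.3835     0.4621     1.4946]
Δx = (I − A)⁻¹ Δd with Δd having +25 in the Chemicals component and 0 elsewhere.
So Δx_2 = L_21 · (+25), where L_21 = adj(I−A)_21 / det(I−A) = 0.0900 / 0.5085.
Δx_2 = 0.0900 × (+25) / 0.5085 = 2.25 / 0.5085 ≈ 4.425.

Δx_2 = 4.425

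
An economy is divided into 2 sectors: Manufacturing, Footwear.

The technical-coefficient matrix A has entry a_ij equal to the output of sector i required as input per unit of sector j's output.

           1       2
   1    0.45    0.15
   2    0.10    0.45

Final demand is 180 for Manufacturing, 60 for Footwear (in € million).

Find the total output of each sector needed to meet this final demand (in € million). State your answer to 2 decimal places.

I − A =
  [   0.55    -0.15]
  [  -0.10     0.55]
det(I−A) = (0.55)(0.55) − (-0.15)(-0.10) = 0.2875
adj(I−A) = [[0.55, 0.15], [0.10, 0.55]]
(I − A)⁻¹ = adj(I−A) / det(I−A) ≈
  [   1.9130     0.5217]
  [   0.3478     1.9130]
x = (I − A)⁻¹ d = adj(I−A)·d / det(I−A), with det(I−A) = 0.2875:
  x_1 = (0.55·180 + 0.15·60) / 0.2875 = 108.00 / 0.2875 ≈ 375.65
  x_2 = (0.10·180 + 0.55·60) / 0.2875 = 51.00 / 0.2875 ≈ 177.39

x_1 = 375.65, x_2 = 177.39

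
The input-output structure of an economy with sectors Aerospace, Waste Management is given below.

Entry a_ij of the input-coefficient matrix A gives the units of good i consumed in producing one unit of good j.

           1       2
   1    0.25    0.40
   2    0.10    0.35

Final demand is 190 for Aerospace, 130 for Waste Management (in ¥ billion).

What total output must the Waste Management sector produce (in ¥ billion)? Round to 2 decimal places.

I − A =
  [   0.75    -0.40]
  [  -0.10     0.65]
det(I−A) = (0.75)(0.65) − (-0.40)(-0.10) = 0.4475
adj(I−A) = [[0.65, 0.40], [0.10, 0.75]]
(I − A)⁻¹ = adj(I−A) / det(I−A) ≈
  [   1.4525     0.8939]
  [   0.2235     1.6760]
x = (I − A)⁻¹ d = adj(I−A)·d / det(I−A), with det(I−A) = 0.4475:
  x_1 = (0.65·190 + 0.40·130) / 0.4475 = 175.50 / 0.4475 ≈ 392.18
  x_2 = (0.10·190 + 0.75·130) / 0.4475 = 116.50 / 0.4475 ≈ 260.34

x_2 = 260.34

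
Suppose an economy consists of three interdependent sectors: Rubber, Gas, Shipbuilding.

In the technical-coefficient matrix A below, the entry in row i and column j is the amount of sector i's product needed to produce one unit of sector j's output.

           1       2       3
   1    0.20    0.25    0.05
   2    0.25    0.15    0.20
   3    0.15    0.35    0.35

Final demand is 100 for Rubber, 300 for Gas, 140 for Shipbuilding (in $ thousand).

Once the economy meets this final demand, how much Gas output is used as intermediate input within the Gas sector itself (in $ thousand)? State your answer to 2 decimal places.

I − A =
  [   0.80    -0.25    -0.05]
  [  -0.25     0.85    -0.20]
  [  -0.15    -0.35     0.65]
Cofactors of I−A, C_ij = (−1)^(i+j)·(minor ij) (rows/columns in the sector order above):
  C_11 = (0.85)(0.65) − (-0.20)(-0.35) = 0.4825
  C_12 = −[(-0.25)(0.65) − (-0.20)(-0.15)] = 0.1925
  C_13 = (-0.25)(-0.35) − (0.85)(-0.15) = 0.2150
  C_21 = −[(-0.25)(0.65) − (-0.05)(-0.35)] = 0.1800
  C_22 = (0.80)(0.65) − (-0.05)(-0.15) = 0.5125
  C_23 = −[(0.80)(-0.35) − (-0.25)(-0.15)] = 0.3175
  C_31 = (-0.25)(-0.20) − (-0.05)(0.85) = 0.0925
  C_32 = −[(0.80)(-0.20) − (-0.05)(-0.25)] = 0.1725
  C_33 = (0.80)(0.85) − (-0.25)(-0.25) = 0.6175
det(I−A) = Σ_j (I−A)_1j·C_1j = (0.80)(0.4825) + (-0.25)(0.1925) + (-0.05)(0.2150) = 0.327125
adj(I−A) = Cᵀ =
  [ 0.4825   0.1800   0.0925]
  [ 0.1925   0.5125   0.1725]
  [ 0.2150   0.3175   0.6175]
(I − A)⁻¹ = adj(I−A) / det(I−A) ≈
  [   1.4750     0.5502     0.2828]
  [   0.5885     1.5667     0.5273]
  [   0.6572     0.9706     1.8877]
First solve x = (I − A)⁻¹ d = adj(I−A)·d / det(I−A); in particular x_2 = (0.1925·100 + 0.5125·300 + 0.1725·140) / 0.327125 = 197.15 / 0.327125 ≈ 602.6748.
Intermediate flow from 2 to 2: z_22 = a_22 · x_2 = 0.15 × 197.15 / 0.327125 = 29.5725 / 0.327125 ≈ 90.40.

z_22 = 90.40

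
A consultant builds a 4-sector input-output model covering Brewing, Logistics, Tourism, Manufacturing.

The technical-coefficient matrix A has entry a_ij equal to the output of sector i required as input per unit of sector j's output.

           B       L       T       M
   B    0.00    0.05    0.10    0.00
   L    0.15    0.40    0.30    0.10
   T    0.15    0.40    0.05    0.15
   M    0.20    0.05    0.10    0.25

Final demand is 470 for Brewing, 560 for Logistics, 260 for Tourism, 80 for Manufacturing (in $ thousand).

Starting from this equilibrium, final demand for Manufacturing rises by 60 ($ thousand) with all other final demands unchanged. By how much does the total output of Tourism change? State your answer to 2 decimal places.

I − A =
  [   1.00    -0.05    -0.10     0.00]
  [  -0.15     0.60    -0.30    -0.10]
  [  -0.15    -0.40     0.95    -0.15]
  [  -0.20    -0.05    -0.10     0.75]
Compute the cofactors C_ij = (−1)^(i+j)·(3×3 minor ij) of I−A; the adjugate is their transpose:
adj(I−A) = Cᵀ =
  [ 0.317500   0.065625   0.056250   0.020000]
  [ 0.167875   0.683250   0.248250   0.140750]
  [ 0.138875   0.314625   0.438375   0.129625]
  [ 0.114375   0.105000   0.090000   0.425625]
det(I−A) = Σ_j (I−A)_1j·C_1j = (1.00)(0.317500) + (-0.05)(0.167875) + (-0.10)(0.138875) + (0.00)(0.114375) = 0.29521875
(I − A)⁻¹ = adj(I−A) / det(I−A) ≈
  [   1.0755     0.2223     0.1905     0.0677]
  [   0.5686     2.3144     0.8409     0.4768]
  [   0.4704     1.0657     1.4849     0.4391]
  [   0.3874     0.3557     0.3049     1.4417]
Δx = (I − A)⁻¹ Δd with Δd having +60 in the Manufacturing component and 0 elsewhere.
So Δx_T = L_TM · (+60), where L_TM = adj(I−A)_TM / det(I−A) = 0.129625 / 0.29521875.
Δx_T = 0.129625 × (+60) / 0.29521875 = 7.7775 / 0.29521875 ≈ 26.34.

Δx_T = 26.34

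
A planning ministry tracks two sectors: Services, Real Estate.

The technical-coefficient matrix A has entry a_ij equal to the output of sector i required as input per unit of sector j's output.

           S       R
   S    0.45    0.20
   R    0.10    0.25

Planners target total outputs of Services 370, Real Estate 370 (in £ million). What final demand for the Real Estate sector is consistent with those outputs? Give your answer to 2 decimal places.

I − A =
  [   0.55    -0.20]
  [  -0.10     0.75]
d = (I − A) x:
  d_S = (+0.55)·370 + (-0.20)·370 = 129.50
  d_R = (-0.10)·370 + (+0.75)·370 = 240.50

d_R = 240.50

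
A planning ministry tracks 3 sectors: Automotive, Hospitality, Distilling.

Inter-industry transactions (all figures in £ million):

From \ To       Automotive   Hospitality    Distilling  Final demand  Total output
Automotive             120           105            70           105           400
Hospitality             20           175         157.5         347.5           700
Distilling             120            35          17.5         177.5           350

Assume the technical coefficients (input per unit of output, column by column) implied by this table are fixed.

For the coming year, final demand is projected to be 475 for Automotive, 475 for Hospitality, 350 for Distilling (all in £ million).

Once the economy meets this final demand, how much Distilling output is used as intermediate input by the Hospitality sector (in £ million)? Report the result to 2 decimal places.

Technical coefficients a_ij = z_ij / X_j:
  a_11 = 120/400 = 0.30, a_21 = 20/400 = 0.05, a_31 = 120/400 = 0.30
  a_12 = 105/700 = 0.15, a_22 = 175/700 = 0.25, a_32 = 35/700 = 0.05
  a_13 = 70/350 = 0.20, a_23 = 157.5/350 = 0.45, a_33 = 17.5/350 = 0.05
I − A =
  [   0.70    -0.15    -0.20]
  [  -0.05     0.75    -0.45]
  [  -0.30    -0.05     0.95]
Cofactors of I−A, C_ij = (−1)^(i+j)·(minor ij) (rows/columns in the sector order above):
  C_11 = (0.75)(0.95) − (-0.45)(-0.05) = 0.6900
  C_12 = −[(-0.05)(0.95) − (-0.45)(-0.30)] = 0.1825
  C_13 = (-0.05)(-0.05) − (0.75)(-0.30) = 0.2275
  C_21 = −[(-0.15)(0.95) − (-0.20)(-0.05)] = 0.1525
  C_22 = (0.70)(0.95) − (-0.20)(-0.30) = 0.6050
  C_23 = −[(0.70)(-0.05) − (-0.15)(-0.30)] = 0.0800
  C_31 = (-0.15)(-0.45) − (-0.20)(0.75) = 0.2175
  C_32 = −[(0.70)(-0.45) − (-0.20)(-0.05)] = 0.3250
  C_33 = (0.70)(0.75) − (-0.15)(-0.05) = 0.5175
det(I−A) = Σ_j (I−A)_1j·C_1j = (0.70)(0.6900) + (-0.15)(0.1825) + (-0.20)(0.2275) = 0.410125
adj(I−A) = Cᵀ =
  [ 0.6900   0.1525   0.2175]
  [ 0.1825   0.6050   0.3250]
  [ 0.2275   0.0800   0.5175]
(I − A)⁻¹ = adj(I−A) / det(I−A) ≈
  [   1.6824     0.3718     0.5303]
  [   0.4450     1.4752     0.7924]
  [   0.5547     0.1951     1.2618]
First solve x = (I − A)⁻¹ d = adj(I−A)·d / det(I−A); in particular x_2 = (0.1825·475 + 0.6050·475 + 0.3250·350) / 0.410125 = 487.8125 / 0.410125 ≈ 1189.4240.
Intermediate flow from 3 to 2: z_32 = a_32 · x_2 = 0.05 × 487.8125 / 0.410125 = 24.390625 / 0.410125 ≈ 59.47.

z_32 = 59.47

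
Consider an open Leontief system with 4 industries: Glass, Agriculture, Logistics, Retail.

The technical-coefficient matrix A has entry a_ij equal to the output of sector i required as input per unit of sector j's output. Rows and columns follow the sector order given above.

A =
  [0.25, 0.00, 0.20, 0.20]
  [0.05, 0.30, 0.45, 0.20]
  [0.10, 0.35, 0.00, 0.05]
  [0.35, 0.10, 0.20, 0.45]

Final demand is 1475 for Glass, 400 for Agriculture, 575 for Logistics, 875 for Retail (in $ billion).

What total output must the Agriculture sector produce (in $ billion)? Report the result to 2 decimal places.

x_A = 4579.66

I − A =
  [   0.75     0.00    -0.20    -0.20]
  [  -0.05     0.70    -0.45    -0.20]
  [  -0.10    -0.35     1.00    -0.05]
  [  -0.35    -0.10    -0.20     0.55]
Compute the cofactors C_ij = (−1)^(i+j)·(3×3 minor ij) of I−A; the adjugate is their transpose:
adj(I−A) = Cᵀ =
  [ 0.255125   0.073500   0.110000   0.129500]
  [ 0.133625   0.316500   0.205625   0.182375]
  [ 0.083125   0.125625   0.223750   0.096250]
  [ 0.216875   0.150000   0.188750   0.389375]
det(I−A) = Σ_j (I−A)_1j·C_1j = (0.75)(0.255125) + (0.00)(0.133625) + (-0.20)(0.083125) + (-0.20)(0.216875) = 0.13134375
(I − A)⁻¹ = adj(I−A) / det(I−A) ≈
  [   1.9424     0.5596     0.8375     0.9860]
  [   1.0174     2.4097     1.5655     1.3885]
  [   0.6329     0.9565     1.7035     0.7328]
  [   1.6512     1.1420     1.4371     2.9645]
x = (I − A)⁻¹ d = adj(I−A)·d / det(I−A), with det(I−A) = 0.13134375:
  x_G = (0.255125·1475 + 0.073500·400 + 0.110000·575 + 0.129500·875) / 0.13134375 = 582.271875 / 0.13134375 ≈ 4433.19
  x_A = (0.133625·1475 + 0.316500·400 + 0.205625·575 + 0.182375·875) / 0.13134375 = 601.509375 / 0.13134375 ≈ 4579.66
  x_L = (0.083125·1475 + 0.125625·400 + 0.223750·575 + 0.096250·875) / 0.13134375 = 385.734375 / 0.13134375 ≈ 2936.83
  x_R = (0.216875·1475 + 0.150000·400 + 0.188750·575 + 0.389375·875) / 0.13134375 = 829.125 / 0.13134375 ≈ 6312.63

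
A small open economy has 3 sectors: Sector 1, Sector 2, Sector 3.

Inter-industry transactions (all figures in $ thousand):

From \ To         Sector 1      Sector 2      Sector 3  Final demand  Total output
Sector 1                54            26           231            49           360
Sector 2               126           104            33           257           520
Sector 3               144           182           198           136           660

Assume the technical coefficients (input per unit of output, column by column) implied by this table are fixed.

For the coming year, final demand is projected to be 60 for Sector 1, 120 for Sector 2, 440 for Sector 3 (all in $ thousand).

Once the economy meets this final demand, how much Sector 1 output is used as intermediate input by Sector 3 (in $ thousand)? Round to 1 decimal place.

z_13 = 425.4

Technical coefficients a_ij = z_ij / X_j:
  a_11 = 54/360 = 0.15, a_21 = 126/360 = 0.35, a_31 = 144/360 = 0.40
  a_12 = 26/520 = 0.05, a_22 = 104/520 = 0.20, a_32 = 182/520 = 0.35
  a_13 = 231/660 = 0.35, a_23 = 33/660 = 0.05, a_33 = 198/660 = 0.30
I − A =
  [   0.85    -0.05    -0.35]
  [  -0.35     0.80    -0.05]
  [  -0.40    -0.35     0.70]
Cofactors of I−A, C_ij = (−1)^(i+j)·(minor ij) (rows/columns in the sector order above):
  C_11 = (0.80)(0.70) − (-0.05)(-0.35) = 0.5425
  C_12 = −[(-0.35)(0.70) − (-0.05)(-0.40)] = 0.2650
  C_13 = (-0.35)(-0.35) − (0.80)(-0.40) = 0.4425
  C_21 = −[(-0.05)(0.70) − (-0.35)(-0.35)] = 0.1575
  C_22 = (0.85)(0.70) − (-0.35)(-0.40) = 0.4550
  C_23 = −[(0.85)(-0.35) − (-0.05)(-0.40)] = 0.3175
  C_31 = (-0.05)(-0.05) − (-0.35)(0.80) = 0.2825
  C_32 = −[(0.85)(-0.05) − (-0.35)(-0.35)] = 0.1650
  C_33 = (0.85)(0.80) − (-0.05)(-0.35) = 0.6625
det(I−A) = Σ_j (I−A)_1j·C_1j = (0.85)(0.5425) + (-0.05)(0.2650) + (-0.35)(0.4425) = 0.2930
adj(I−A) = Cᵀ =
  [ 0.5425   0.1575   0.2825]
  [ 0.2650   0.4550   0.1650]
  [ 0.4425   0.3175   0.6625]
(I − A)⁻¹ = adj(I−A) / det(I−A) ≈
  [   1.8515     0.5375     0.9642]
  [   0.9044     1.5529     0.5631]
  [   1.5102     1.0836     2.2611]
First solve x = (I − A)⁻¹ d = adj(I−A)·d / det(I−A); in particular x_3 = (0.4425·60 + 0.3175·120 + 0.6625·440) / 0.2930 = 356.15 / 0.2930 ≈ 1215.529.
Intermediate flow from 1 to 3: z_13 = a_13 · x_3 = 0.35 × 356.15 / 0.2930 = 124.6525 / 0.2930 ≈ 425.4.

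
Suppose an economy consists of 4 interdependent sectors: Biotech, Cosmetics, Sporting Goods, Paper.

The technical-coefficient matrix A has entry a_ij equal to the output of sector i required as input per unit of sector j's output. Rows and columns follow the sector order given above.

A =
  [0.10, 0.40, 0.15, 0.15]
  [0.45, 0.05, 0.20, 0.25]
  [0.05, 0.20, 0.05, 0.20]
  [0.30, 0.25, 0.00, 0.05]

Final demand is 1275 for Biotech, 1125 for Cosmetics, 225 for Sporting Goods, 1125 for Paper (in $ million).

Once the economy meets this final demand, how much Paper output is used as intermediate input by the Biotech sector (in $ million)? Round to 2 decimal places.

I − A =
  [   0.90    -0.40    -0.15    -0.15]
  [  -0.45     0.95    -0.20    -0.25]
  [  -0.05    -0.20     0.95    -0.20]
  [  -0.30    -0.25     0.00     0.95]
Compute the cofactors C_ij = (−1)^(i+j)·(3×3 minor ij) of I−A; the adjugate is their transpose:
adj(I−A) = Cᵀ =
  [ 0.750000   0.432625   0.209500   0.276375]
  [ 0.498875   0.753375   0.237375   0.327000]
  [ 0.222000   0.251875   0.495375   0.205625]
  [ 0.368125   0.334875   0.128625   0.580625]
det(I−A) = Σ_j (I−A)_1j·C_1j = (0.90)(0.750000) + (-0.40)(0.498875) + (-0.15)(0.222000) + (-0.15)(0.368125) = 0.38693125
(I − A)⁻¹ = adj(I−A) / det(I−A) ≈
  [   1.9383     1.1181     0.5414     0.7143]
  [   1.2893     1.9471     0.6135     0.8451]
  [   0.5737     0.6510     1.2803     0.5314]
  [   0.9514     0.8655     0.3324     1.5006]
First solve x = (I − A)⁻¹ d = adj(I−A)·d / det(I−A); in particular x_B = (0.750000·1275 + 0.432625·1125 + 0.209500·225 + 0.276375·1125) / 0.38693125 = 1801.0125 / 0.38693125 ≈ 4654.6060.
Intermediate flow from P to B: z_PB = a_PB · x_B = 0.30 × 1801.0125 / 0.38693125 = 540.30375 / 0.38693125 ≈ 1396.38.

z_PB = 1396.38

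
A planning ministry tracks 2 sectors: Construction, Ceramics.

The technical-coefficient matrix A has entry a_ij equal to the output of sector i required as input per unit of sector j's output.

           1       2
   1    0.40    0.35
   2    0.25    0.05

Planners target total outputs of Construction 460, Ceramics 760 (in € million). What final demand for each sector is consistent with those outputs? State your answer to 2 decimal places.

d_1 = 10.00, d_2 = 607.00

I − A =
  [   0.60    -0.35]
  [  -0.25     0.95]
d = (I − A) x:
  d_1 = (+0.60)·460 + (-0.35)·760 = 10.00
  d_2 = (-0.25)·460 + (+0.95)·760 = 607.00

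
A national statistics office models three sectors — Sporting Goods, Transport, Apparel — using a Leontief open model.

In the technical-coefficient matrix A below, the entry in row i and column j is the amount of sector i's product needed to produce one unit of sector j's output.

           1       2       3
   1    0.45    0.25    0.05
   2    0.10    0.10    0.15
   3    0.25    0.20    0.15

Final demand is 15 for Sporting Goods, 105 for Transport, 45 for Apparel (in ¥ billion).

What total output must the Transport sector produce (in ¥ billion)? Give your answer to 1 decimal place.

x_2 = 148.2

I − A =
  [   0.55    -0.25    -0.05]
  [  -0.10     0.90    -0.15]
  [  -0.25    -0.20     0.85]
Cofactors of I−A, C_ij = (−1)^(i+j)·(minor ij) (rows/columns in the sector order above):
  C_11 = (0.90)(0.85) − (-0.15)(-0.20) = 0.7350
  C_12 = −[(-0.10)(0.85) − (-0.15)(-0.25)] = 0.1225
  C_13 = (-0.10)(-0.20) − (0.90)(-0.25) = 0.2450
  C_21 = −[(-0.25)(0.85) − (-0.05)(-0.20)] = 0.2225
  C_22 = (0.55)(0.85) − (-0.05)(-0.25) = 0.4550
  C_23 = −[(0.55)(-0.20) − (-0.25)(-0.25)] = 0.1725
  C_31 = (-0.25)(-0.15) − (-0.05)(0.90) = 0.0825
  C_32 = −[(0.55)(-0.15) − (-0.05)(-0.10)] = 0.0875
  C_33 = (0.55)(0.90) − (-0.25)(-0.10) = 0.4700
det(I−A) = Σ_j (I−A)_1j·C_1j = (0.55)(0.7350) + (-0.25)(0.1225) + (-0.05)(0.2450) = 0.361375
adj(I−A) = Cᵀ =
  [ 0.7350   0.2225   0.0825]
  [ 0.1225   0.4550   0.0875]
  [ 0.2450   0.1725   0.4700]
(I − A)⁻¹ = adj(I−A) / det(I−A) ≈
  [   2.0339     0.6157     0.2283]
  [   0.3390     1.2591     0.2421]
  [   0.6780     0.4773     1.3006]
x = (I − A)⁻¹ d = adj(I−A)·d / det(I−A), with det(I−A) = 0.361375:
  x_1 = (0.7350·15 + 0.2225·105 + 0.0825·45) / 0.361375 = 38.10 / 0.361375 ≈ 105.4
  x_2 = (0.1225·15 + 0.4550·105 + 0.0875·45) / 0.361375 = 53.55 / 0.361375 ≈ 148.2
  x_3 = (0.2450·15 + 0.1725·105 + 0.4700·45) / 0.361375 = 42.9375 / 0.361375 ≈ 118.8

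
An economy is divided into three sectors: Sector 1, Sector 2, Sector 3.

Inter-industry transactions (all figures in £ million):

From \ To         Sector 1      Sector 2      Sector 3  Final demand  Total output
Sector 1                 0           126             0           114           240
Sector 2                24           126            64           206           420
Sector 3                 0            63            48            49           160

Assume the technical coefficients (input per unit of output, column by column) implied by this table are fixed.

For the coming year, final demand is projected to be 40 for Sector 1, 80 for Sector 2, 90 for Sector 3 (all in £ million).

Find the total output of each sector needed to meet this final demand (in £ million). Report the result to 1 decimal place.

x_1 = 109.5, x_2 = 231.8, x_3 = 178.2

Technical coefficients a_ij = z_ij / X_j:
  a_11 = 0/240 = 0.00, a_21 = 24/240 = 0.10, a_31 = 0/240 = 0.00
  a_12 = 126/420 = 0.30, a_22 = 126/420 = 0.30, a_32 = 63/420 = 0.15
  a_13 = 0/160 = 0.00, a_23 = 64/160 = 0.40, a_33 = 48/160 = 0.30
I − A =
  [   1.00    -0.30     0.00]
  [  -0.10     0.70    -0.40]
  [   0.00    -0.15     0.70]
Cofactors of I−A, C_ij = (−1)^(i+j)·(minor ij) (rows/columns in the sector order above):
  C_11 = (0.70)(0.70) − (-0.40)(-0.15) = 0.4300
  C_12 = −[(-0.10)(0.70) − (-0.40)(0.00)] = 0.0700
  C_13 = (-0.10)(-0.15) − (0.70)(0.00) = 0.0150
  C_21 = −[(-0.30)(0.70) − (0.00)(-0.15)] = 0.2100
  C_22 = (1.00)(0.70) − (0.00)(0.00) = 0.7000
  C_23 = −[(1.00)(-0.15) − (-0.30)(0.00)] = 0.1500
  C_31 = (-0.30)(-0.40) − (0.00)(0.70) = 0.1200
  C_32 = −[(1.00)(-0.40) − (0.00)(-0.10)] = 0.4000
  C_33 = (1.00)(0.70) − (-0.30)(-0.10) = 0.6700
det(I−A) = Σ_j (I−A)_1j·C_1j = (1.00)(0.4300) + (-0.30)(0.0700) + (0.00)(0.0150) = 0.4090
adj(I−A) = Cᵀ =
  [ 0.4300   0.2100   0.1200]
  [ 0.0700   0.7000   0.4000]
  [ 0.0150   0.1500   0.6700]
(I − A)⁻¹ = adj(I−A) / det(I−A) ≈
  [   1.0513     0.5134     0.2934]
  [   0.1711     1.7115     0.9780]
  [   0.0367     0.3667     1.6381]
x = (I − A)⁻¹ d = adj(I−A)·d / det(I−A), with det(I−A) = 0.4090:
  x_1 = (0.4300·40 + 0.2100·80 + 0.1200·90) / 0.4090 = 44.80 / 0.4090 ≈ 109.5
  x_2 = (0.0700·40 + 0.7000·80 + 0.4000·90) / 0.4090 = 94.80 / 0.4090 ≈ 231.8
  x_3 = (0.0150·40 + 0.1500·80 + 0.6700·90) / 0.4090 = 72.90 / 0.4090 ≈ 178.2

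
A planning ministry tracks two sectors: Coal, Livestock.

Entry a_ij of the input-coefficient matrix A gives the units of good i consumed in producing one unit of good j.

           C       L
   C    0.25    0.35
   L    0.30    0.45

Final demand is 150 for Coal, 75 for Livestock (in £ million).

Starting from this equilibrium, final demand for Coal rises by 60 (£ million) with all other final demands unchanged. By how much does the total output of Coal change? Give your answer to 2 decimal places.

I − A =
  [   0.75    -0.35]
  [  -0.30     0.55]
det(I−A) = (0.75)(0.55) − (-0.35)(-0.30) = 0.3075
adj(I−A) = [[0.55, 0.35], [0.30, 0.75]]
(I − A)⁻¹ = adj(I−A) / det(I−A) ≈
  [   1.7886     1.1382]
  [   0.9756     2.4390]
Δx = (I − A)⁻¹ Δd with Δd having +60 in the Coal component and 0 elsewhere.
So Δx_C = L_CC · (+60), where L_CC = adj(I−A)_CC / det(I−A) = 0.55 / 0.3075.
Δx_C = 0.55 × (+60) / 0.3075 = 33.00 / 0.3075 ≈ 107.32.

Δx_C = 107.32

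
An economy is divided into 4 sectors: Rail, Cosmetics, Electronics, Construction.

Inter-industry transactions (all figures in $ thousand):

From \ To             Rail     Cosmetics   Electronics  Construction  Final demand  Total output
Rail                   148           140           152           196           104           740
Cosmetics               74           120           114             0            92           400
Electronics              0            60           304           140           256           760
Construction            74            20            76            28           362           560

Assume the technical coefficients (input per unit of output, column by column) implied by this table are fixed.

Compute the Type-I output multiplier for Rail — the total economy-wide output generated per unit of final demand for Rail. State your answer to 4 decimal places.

m_1 = 2.0225

Technical coefficients a_ij = z_ij / X_j:
  a_11 = 148/740 = 0.20, a_21 = 74/740 = 0.10, a_31 = 0/740 = 0.00, a_41 = 74/740 = 0.10
  a_12 = 140/400 = 0.35, a_22 = 120/400 = 0.30, a_32 = 60/400 = 0.15, a_42 = 20/400 = 0.05
  a_13 = 152/760 = 0.20, a_23 = 114/760 = 0.15, a_33 = 304/760 = 0.40, a_43 = 76/760 = 0.10
  a_14 = 196/560 = 0.35, a_24 = 0/560 = 0.00, a_34 = 140/560 = 0.25, a_44 = 28/560 = 0.05
I − A =
  [   0.80    -0.35    -0.20    -0.35]
  [  -0.10     0.70    -0.15     0.00]
  [   0.00    -0.15     0.60    -0.25]
  [  -0.10    -0.05    -0.10     0.95]
Compute the cofactors C_ij = (−1)^(i+j)·(3×3 minor ij) of I−A; the adjugate is their transpose:
adj(I−A) = Cᵀ =
  [ 0.35825   0.23750   0.21000   0.18725]
  [ 0.05825   0.41000   0.13125   0.05600]
  [ 0.03300   0.12750   0.47250   0.13650]
  [ 0.04425   0.06000   0.07875   0.29400]
det(I−A) = Σ_j (I−A)_1j·C_1j = (0.80)(0.35825) + (-0.35)(0.05825) + (-0.20)(0.03300) + (-0.35)(0.04425) = 0.244125
(I − A)⁻¹ = adj(I−A) / det(I−A) ≈
  [   1.46749     0.97286     0.86022     0.76703]
  [   0.23861     1.67947     0.53763     0.22939]
  [   0.13518     0.52227     1.93548     0.55914]
  [   0.18126     0.24578     0.32258     1.20430]
The output multiplier for sector j is the column-j sum of the Leontief inverse (I − A)⁻¹ = adj(I−A) / det(I−A).
Column 1 of adj(I−A): (0.35825, 0.05825, 0.03300, 0.04425); det(I−A) = 0.244125.
m_1 = (0.35825 + 0.05825 + 0.03300 + 0.04425) / 0.244125 = 0.49375 / 0.244125 ≈ 2.0225.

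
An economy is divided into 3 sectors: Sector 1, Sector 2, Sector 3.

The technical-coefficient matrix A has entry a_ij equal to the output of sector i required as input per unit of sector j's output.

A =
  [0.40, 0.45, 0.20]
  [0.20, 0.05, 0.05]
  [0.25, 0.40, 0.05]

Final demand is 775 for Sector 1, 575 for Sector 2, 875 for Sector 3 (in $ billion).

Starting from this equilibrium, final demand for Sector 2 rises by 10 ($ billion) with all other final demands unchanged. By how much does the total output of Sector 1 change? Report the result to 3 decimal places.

Δx_1 = 13.538

I − A =
  [   0.60    -0.45    -0.20]
  [  -0.20     0.95    -0.05]
  [  -0.25    -0.40     0.95]
Cofactors of I−A, C_ij = (−1)^(i+j)·(minor ij) (rows/columns in the sector order above):
  C_11 = (0.95)(0.95) − (-0.05)(-0.40) = 0.8825
  C_12 = −[(-0.20)(0.95) − (-0.05)(-0.25)] = 0.2025
  C_13 = (-0.20)(-0.40) − (0.95)(-0.25) = 0.3175
  C_21 = −[(-0.45)(0.95) − (-0.20)(-0.40)] = 0.5075
  C_22 = (0.60)(0.95) − (-0.20)(-0.25) = 0.5200
  C_23 = −[(0.60)(-0.40) − (-0.45)(-0.25)] = 0.3525
  C_31 = (-0.45)(-0.05) − (-0.20)(0.95) = 0.2125
  C_32 = −[(0.60)(-0.05) − (-0.20)(-0.20)] = 0.0700
  C_33 = (0.60)(0.95) − (-0.45)(-0.20) = 0.4800
det(I−A) = Σ_j (I−A)_1j·C_1j = (0.60)(0.8825) + (-0.45)(0.2025) + (-0.20)(0.3175) = 0.374875
adj(I−A) = Cᵀ =
  [ 0.8825   0.5075   0.2125]
  [ 0.2025   0.5200   0.0700]
  [ 0.3175   0.3525   0.4800]
(I − A)⁻¹ = adj(I−A) / det(I−A) ≈
  [   2.3541     1.3538     0.5669]
  [   0.5402     1.3871     0.1867]
  [   0.8469     0.9403     1.2804]
Δx = (I − A)⁻¹ Δd with Δd having +10 in the Sector 2 component and 0 elsewhere.
So Δx_1 = L_12 · (+10), where L_12 = adj(I−A)_12 / det(I−A) = 0.5075 / 0.374875.
Δx_1 = 0.5075 × (+10) / 0.374875 = 5.075 / 0.374875 ≈ 13.538.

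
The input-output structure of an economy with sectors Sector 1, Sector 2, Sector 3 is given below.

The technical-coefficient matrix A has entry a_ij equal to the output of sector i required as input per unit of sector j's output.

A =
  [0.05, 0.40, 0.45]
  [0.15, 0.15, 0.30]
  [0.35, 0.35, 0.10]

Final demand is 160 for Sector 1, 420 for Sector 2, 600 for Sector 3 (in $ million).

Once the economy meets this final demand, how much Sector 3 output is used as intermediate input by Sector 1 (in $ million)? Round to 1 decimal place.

z_31 = 585.2

I − A =
  [   0.95    -0.40    -0.45]
  [  -0.15     0.85    -0.30]
  [  -0.35    -0.35     0.90]
Cofactors of I−A, C_ij = (−1)^(i+j)·(minor ij) (rows/columns in the sector order above):
  C_11 = (0.85)(0.90) − (-0.30)(-0.35) = 0.6600
  C_12 = −[(-0.15)(0.90) − (-0.30)(-0.35)] = 0.2400
  C_13 = (-0.15)(-0.35) − (0.85)(-0.35) = 0.3500
  C_21 = −[(-0.40)(0.90) − (-0.45)(-0.35)] = 0.5175
  C_22 = (0.95)(0.90) − (-0.45)(-0.35) = 0.6975
  C_23 = −[(0.95)(-0.35) − (-0.40)(-0.35)] = 0.4725
  C_31 = (-0.40)(-0.30) − (-0.45)(0.85) = 0.5025
  C_32 = −[(0.95)(-0.30) − (-0.45)(-0.15)] = 0.3525
  C_33 = (0.95)(0.85) − (-0.40)(-0.15) = 0.7475
det(I−A) = Σ_j (I−A)_1j·C_1j = (0.95)(0.6600) + (-0.40)(0.2400) + (-0.45)(0.3500) = 0.3735
adj(I−A) = Cᵀ =
  [ 0.6600   0.5175   0.5025]
  [ 0.2400   0.6975   0.3525]
  [ 0.3500   0.4725   0.7475]
(I − A)⁻¹ = adj(I−A) / det(I−A) ≈
  [   1.7671     1.3855     1.3454]
  [   0.6426     1.8675     0.9438]
  [   0.9371     1.2651     2.0013]
First solve x = (I − A)⁻¹ d = adj(I−A)·d / det(I−A); in particular x_1 = (0.6600·160 + 0.5175·420 + 0.5025·600) / 0.3735 = 624.45 / 0.3735 ≈ 1671.888.
Intermediate flow from 3 to 1: z_31 = a_31 · x_1 = 0.35 × 624.45 / 0.3735 = 218.5575 / 0.3735 ≈ 585.2.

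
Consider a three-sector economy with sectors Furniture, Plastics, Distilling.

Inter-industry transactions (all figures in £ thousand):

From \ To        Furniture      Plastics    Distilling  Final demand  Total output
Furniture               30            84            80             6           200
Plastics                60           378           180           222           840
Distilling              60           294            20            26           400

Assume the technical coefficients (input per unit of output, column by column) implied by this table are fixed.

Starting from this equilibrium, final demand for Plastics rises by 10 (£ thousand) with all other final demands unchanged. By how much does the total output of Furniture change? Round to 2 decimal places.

Technical coefficients a_ij = z_ij / X_j:
  a_11 = 30/200 = 0.15, a_21 = 60/200 = 0.30, a_31 = 60/200 = 0.30
  a_12 = 84/840 = 0.10, a_22 = 378/840 = 0.45, a_32 = 294/840 = 0.35
  a_13 = 80/400 = 0.20, a_23 = 180/400 = 0.45, a_33 = 20/400 = 0.05
I − A =
  [   0.85    -0.10    -0.20]
  [  -0.30     0.55    -0.45]
  [  -0.30    -0.35     0.95]
Cofactors of I−A, C_ij = (−1)^(i+j)·(minor ij) (rows/columns in the sector order above):
  C_11 = (0.55)(0.95) − (-0.45)(-0.35) = 0.3650
  C_12 = −[(-0.30)(0.95) − (-0.45)(-0.30)] = 0.4200
  C_13 = (-0.30)(-0.35) − (0.55)(-0.30) = 0.2700
  C_21 = −[(-0.10)(0.95) − (-0.20)(-0.35)] = 0.1650
  C_22 = (0.85)(0.95) − (-0.20)(-0.30) = 0.7475
  C_23 = −[(0.85)(-0.35) − (-0.10)(-0.30)] = 0.3275
  C_31 = (-0.10)(-0.45) − (-0.20)(0.55) = 0.1550
  C_32 = −[(0.85)(-0.45) − (-0.20)(-0.30)] = 0.4425
  C_33 = (0.85)(0.55) − (-0.10)(-0.30) = 0.4375
det(I−A) = Σ_j (I−A)_1j·C_1j = (0.85)(0.3650) + (-0.10)(0.4200) + (-0.20)(0.2700) = 0.21425
adj(I−A) = Cᵀ =
  [ 0.3650   0.1650   0.1550]
  [ 0.4200   0.7475   0.4425]
  [ 0.2700   0.3275   0.4375]
(I − A)⁻¹ = adj(I−A) / det(I−A) ≈
  [   1.7036     0.7701     0.7235]
  [   1.9603     3.4889     2.0653]
  [   1.2602     1.5286     2.0420]
Δx = (I − A)⁻¹ Δd with Δd having +10 in the Plastics component and 0 elsewhere.
So Δx_1 = L_12 · (+10), where L_12 = adj(I−A)_12 / det(I−A) = 0.1650 / 0.21425.
Δx_1 = 0.1650 × (+10) / 0.21425 = 1.65 / 0.21425 ≈ 7.70.

Δx_1 = 7.70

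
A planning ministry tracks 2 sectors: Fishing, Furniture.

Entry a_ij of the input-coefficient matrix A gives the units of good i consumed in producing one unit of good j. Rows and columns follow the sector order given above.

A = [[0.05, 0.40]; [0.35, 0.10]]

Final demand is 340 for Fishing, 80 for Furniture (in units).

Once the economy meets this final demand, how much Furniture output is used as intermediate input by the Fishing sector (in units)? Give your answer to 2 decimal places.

z_21 = 165.45

I − A =
  [   0.95    -0.40]
  [  -0.35     0.90]
det(I−A) = (0.95)(0.90) − (-0.40)(-0.35) = 0.7150
adj(I−A) = [[0.90, 0.40], [0.35, 0.95]]
(I − A)⁻¹ = adj(I−A) / det(I−A) ≈
  [   1.2587     0.5594]
  [   0.4895     1.3287]
First solve x = (I − A)⁻¹ d = adj(I−A)·d / det(I−A); in particular x_1 = (0.90·340 + 0.40·80) / 0.7150 = 338.00 / 0.7150 ≈ 472.7273.
Intermediate flow from 2 to 1: z_21 = a_21 · x_1 = 0.35 × 338.00 / 0.7150 = 118.30 / 0.7150 ≈ 165.45.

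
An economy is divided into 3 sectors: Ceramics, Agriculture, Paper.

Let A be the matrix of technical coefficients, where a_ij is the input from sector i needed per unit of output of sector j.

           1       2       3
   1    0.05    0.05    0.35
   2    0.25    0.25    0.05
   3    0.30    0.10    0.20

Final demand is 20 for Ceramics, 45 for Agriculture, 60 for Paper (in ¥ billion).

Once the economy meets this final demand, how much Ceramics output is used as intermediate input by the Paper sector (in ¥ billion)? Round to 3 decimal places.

z_13 = 38.935

I − A =
  [   0.95    -0.05    -0.35]
  [  -0.25     0.75    -0.05]
  [  -0.30    -0.10     0.80]
Cofactors of I−A, C_ij = (−1)^(i+j)·(minor ij) (rows/columns in the sector order above):
  C_11 = (0.75)(0.80) − (-0.05)(-0.10) = 0.5950
  C_12 = −[(-0.25)(0.80) − (-0.05)(-0.30)] = 0.2150
  C_13 = (-0.25)(-0.10) − (0.75)(-0.30) = 0.2500
  C_21 = −[(-0.05)(0.80) − (-0.35)(-0.10)] = 0.0750
  C_22 = (0.95)(0.80) − (-0.35)(-0.30) = 0.6550
  C_23 = −[(0.95)(-0.10) − (-0.05)(-0.30)] = 0.1100
  C_31 = (-0.05)(-0.05) − (-0.35)(0.75) = 0.2650
  C_32 = −[(0.95)(-0.05) − (-0.35)(-0.25)] = 0.1350
  C_33 = (0.95)(0.75) − (-0.05)(-0.25) = 0.7000
det(I−A) = Σ_j (I−A)_1j·C_1j = (0.95)(0.5950) + (-0.05)(0.2150) + (-0.35)(0.2500) = 0.4670
adj(I−A) = Cᵀ =
  [ 0.5950   0.0750   0.2650]
  [ 0.2150   0.6550   0.1350]
  [ 0.2500   0.1100   0.7000]
(I − A)⁻¹ = adj(I−A) / det(I−A) ≈
  [   1.2741     0.1606     0.5675]
  [   0.4604     1.4026     0.2891]
  [   0.5353     0.2355     1.4989]
First solve x = (I − A)⁻¹ d = adj(I−A)·d / det(I−A); in particular x_3 = (0.2500·20 + 0.1100·45 + 0.7000·60) / 0.4670 = 51.95 / 0.4670 ≈ 111.24197.
Intermediate flow from 1 to 3: z_13 = a_13 · x_3 = 0.35 × 51.95 / 0.4670 = 18.1825 / 0.4670 ≈ 38.935.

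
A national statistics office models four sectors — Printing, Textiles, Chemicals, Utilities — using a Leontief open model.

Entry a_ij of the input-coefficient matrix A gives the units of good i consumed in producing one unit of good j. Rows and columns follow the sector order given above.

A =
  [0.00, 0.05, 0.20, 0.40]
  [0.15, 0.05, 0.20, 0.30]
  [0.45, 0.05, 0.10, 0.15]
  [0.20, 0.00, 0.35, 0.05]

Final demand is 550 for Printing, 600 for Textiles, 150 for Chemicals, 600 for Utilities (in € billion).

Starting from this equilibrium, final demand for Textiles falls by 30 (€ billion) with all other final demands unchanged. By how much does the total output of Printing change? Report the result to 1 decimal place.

Δx_1 = -3.3

I − A =
  [   1.00    -0.05    -0.20    -0.40]
  [  -0.15     0.95    -0.20    -0.30]
  [  -0.45    -0.05     0.90    -0.15]
  [  -0.20     0.00    -0.35     0.95]
Compute the cofactors C_ij = (−1)^(i+j)·(3×3 minor ij) of I−A; the adjugate is their transpose:
adj(I−A) = Cᵀ =
  [ 0.747625   0.056625   0.328250   0.384500]
  [ 0.313125   0.576000   0.340500   0.367500]
  [ 0.444750   0.066375   0.816375   0.337125]
  [ 0.321250   0.036375   0.369875   0.746750]
det(I−A) = Σ_j (I−A)_1j·C_1j = (1.00)(0.747625) + (-0.05)(0.313125) + (-0.20)(0.444750) + (-0.40)(0.321250) = 0.51451875
(I − A)⁻¹ = adj(I−A) / det(I−A) ≈
  [   1.4531     0.1101     0.6380     0.7473]
  [   0.6086     1.1195     0.6618     0.7143]
  [   0.8644     0.1290     1.5867     0.6552]
  [   0.6244     0.0707     0.7189     1.4514]
Δx = (I − A)⁻¹ Δd with Δd having -30 in the Textiles component and 0 elsewhere.
So Δx_1 = L_12 · (-30), where L_12 = adj(I−A)_12 / det(I−A) = 0.056625 / 0.51451875.
Δx_1 = 0.056625 × (-30) / 0.51451875 = -1.69875 / 0.51451875 ≈ -3.3.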